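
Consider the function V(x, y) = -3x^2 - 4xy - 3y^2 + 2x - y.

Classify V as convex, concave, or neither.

V is quadratic, so its Hessian is the constant matrix H = [[-6, -4], [-4, -6]].
det(H) = 20, tr(H) = -12.
det(H) > 0 and tr(H) < 0, so H is negative definite everywhere: concave.

concave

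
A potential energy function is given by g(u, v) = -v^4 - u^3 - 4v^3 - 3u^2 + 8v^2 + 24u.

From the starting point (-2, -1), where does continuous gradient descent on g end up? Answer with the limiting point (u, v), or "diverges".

g is separable, so gradient descent decouples: u follows -∂g/∂u, v follows -∂g/∂v.
∂g/∂u = -3(u - 2)(u + 4); at u=-2 this is 24, so u decreases.
∂g/∂v = -4v(v - 1)(v + 4); at v=-1 this is -24, so v increases.
u converges to its nearest critical value -4 (a local min of the u-part); v converges to 0. The iterate converges to (-4, 0).

(-4, 0)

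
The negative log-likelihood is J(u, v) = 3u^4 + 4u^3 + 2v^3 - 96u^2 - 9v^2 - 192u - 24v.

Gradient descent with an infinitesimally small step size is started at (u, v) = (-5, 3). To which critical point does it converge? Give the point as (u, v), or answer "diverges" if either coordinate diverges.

J is separable, so gradient descent decouples: u follows -∂J/∂u, v follows -∂J/∂v.
∂J/∂u = 12(u - 4)(u + 1)(u + 4); at u=-5 this is -432, so u increases.
∂J/∂v = 6(v - 4)(v + 1); at v=3 this is -24, so v increases.
u converges to its nearest critical value -4 (a local min of the u-part); v converges to 4. The iterate converges to (-4, 4).

(-4, 4)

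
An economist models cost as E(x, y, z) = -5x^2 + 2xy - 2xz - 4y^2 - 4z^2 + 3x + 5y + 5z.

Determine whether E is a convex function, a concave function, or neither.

E is quadratic, so its Hessian is the constant matrix H = [[-10, 2, -2], [2, -8, 0], [-2, 0, -8]].
Leading principal minors: -10, 76, -576.
Signs alternate −, +, − ⇒ H ≺ 0 ⇒ concave.

concave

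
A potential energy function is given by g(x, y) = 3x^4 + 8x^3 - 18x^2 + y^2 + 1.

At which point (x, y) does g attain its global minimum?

(-3, 0)

g(x,y) separates as P(x) + Q(y) + 1, so its minimum is min P + min Q + 1.
P'(x) = 12x(x - 1)(x + 3) vanishes at x ∈ {-3, 0, 1}; Q'(y) = 2y vanishes at y ∈ {0}.
Local minima of P (where P''>0): P(-3)=-135, P(1)=-7. Local minima of Q: Q(0)=0.
So the global minimum of g is P(-3) + Q(0) + 1 = -135 + 0 + 1 = -134, attained at (-3, 0).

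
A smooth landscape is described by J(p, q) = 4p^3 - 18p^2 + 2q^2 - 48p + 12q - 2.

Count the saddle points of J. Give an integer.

1

J separates as a function of p plus a function of q, so ∇J=0 decouples.
∂J/∂p = 12(p - 4)(p + 1) = 0 at p ∈ {-1, 4}; ∂J/∂q = 4(q + 3) = 0 at q ∈ {-3}.
The Hessian is diagonal: diag(J_pp, J_qq). Second derivatives: J_pp(-1)=-60, J_pp(4)=60; J_qq(-3)=4.
Saddle points occur where the two diagonal entries have opposite signs: (-1, -3). Count: 1.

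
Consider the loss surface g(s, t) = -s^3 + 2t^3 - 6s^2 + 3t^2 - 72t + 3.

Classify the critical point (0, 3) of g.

The mixed partial ∂²g/∂s∂t is 0, so the Hessian at any point is diag(g_ss, g_tt) = diag(-6(s + 2), 6(2t + 1)).
At (0, 3): H = diag(-12, 42).
The eigenvalues have opposite signs, so H is indefinite: a saddle point.

saddle point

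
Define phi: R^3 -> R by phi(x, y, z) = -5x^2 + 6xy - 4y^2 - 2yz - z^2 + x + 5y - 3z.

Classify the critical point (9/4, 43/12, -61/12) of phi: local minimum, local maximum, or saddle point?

The Hessian is constant: H = [[-10, 6, 0], [6, -8, -2], [0, -2, -2]].
Leading principal minors: Δ₁ = -10, Δ₂ = 44, Δ₃ = -48.
The minors alternate sign starting negative (−, +, −), so H is negative definite: a local maximum.

local maximum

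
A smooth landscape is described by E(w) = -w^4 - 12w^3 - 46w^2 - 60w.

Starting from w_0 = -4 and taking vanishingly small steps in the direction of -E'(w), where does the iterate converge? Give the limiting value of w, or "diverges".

-3

E'(w) = -4(w + 1)(w + 3)(w + 5), so E'(-4) = -12.
Gradient descent moves in the -E' direction, i.e. w is increasing.
The nearest critical point in that direction is w = -3, where E'' = 16 > 0 (a local minimum). The iterate converges there.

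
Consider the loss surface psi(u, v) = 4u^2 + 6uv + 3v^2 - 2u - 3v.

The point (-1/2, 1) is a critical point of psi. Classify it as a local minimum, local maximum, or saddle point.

local minimum

The Hessian of psi is constant: H = [[8, 6], [6, 6]].
det(H) = 8·6 − 6² = 12.
det(H) > 0 and tr(H) = 14 > 0, so H is positive definite and the point is a local minimum.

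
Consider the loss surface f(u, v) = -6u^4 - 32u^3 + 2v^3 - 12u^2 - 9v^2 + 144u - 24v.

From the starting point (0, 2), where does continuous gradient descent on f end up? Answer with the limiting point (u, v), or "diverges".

f is separable, so gradient descent decouples: u follows -∂f/∂u, v follows -∂f/∂v.
∂f/∂u = -24(u - 1)(u + 2)(u + 3); at u=0 this is 144, so u decreases.
∂f/∂v = 6(v - 4)(v + 1); at v=2 this is -36, so v increases.
u converges to its nearest critical value -2 (a local min of the u-part); v converges to 4. The iterate converges to (-2, 4).

(-2, 4)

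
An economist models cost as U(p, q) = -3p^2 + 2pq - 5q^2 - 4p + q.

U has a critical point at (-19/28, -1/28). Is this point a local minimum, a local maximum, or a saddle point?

local maximum

The Hessian of U is constant: H = [[-6, 2], [2, -10]].
det(H) = (-6)·(-10) − 2² = 56.
det(H) > 0 and tr(H) = -16 < 0, so H is negative definite and the point is a local maximum.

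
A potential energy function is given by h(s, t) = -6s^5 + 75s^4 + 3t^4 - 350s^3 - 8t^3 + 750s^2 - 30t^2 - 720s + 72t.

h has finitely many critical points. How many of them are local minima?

4

h separates as a function of s plus a function of t, so ∇h=0 decouples.
∂h/∂s = -30(s - 4)(s - 3)(s - 2)(s - 1) = 0 at s ∈ {1, 2, 3, 4}; ∂h/∂t = 12(t - 3)(t - 1)(t + 2) = 0 at t ∈ {-2, 1, 3}.
The Hessian is diagonal: diag(h_ss, h_tt). Second derivatives: h_ss(1)=180, h_ss(2)=-60, h_ss(3)=60, h_ss(4)=-180; h_tt(-2)=180, h_tt(1)=-72, h_tt(3)=120.
Local minima occur where both diagonal entries positive: (1, -2), (1, 3), (3, -2), (3, 3). Count: 4.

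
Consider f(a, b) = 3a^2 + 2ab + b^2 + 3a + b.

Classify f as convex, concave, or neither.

convex

f is quadratic, so its Hessian is the constant matrix H = [[6, 2], [2, 2]].
det(H) = 8, tr(H) = 8.
det(H) > 0 and tr(H) > 0, so H is positive definite everywhere: convex.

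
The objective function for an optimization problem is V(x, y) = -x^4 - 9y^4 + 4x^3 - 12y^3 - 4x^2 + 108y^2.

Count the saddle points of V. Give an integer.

4

V separates as a function of x plus a function of y, so ∇V=0 decouples.
∂V/∂x = -4x(x - 2)(x - 1) = 0 at x ∈ {0, 1, 2}; ∂V/∂y = -36y(y - 2)(y + 3) = 0 at y ∈ {-3, 0, 2}.
The Hessian is diagonal: diag(V_xx, V_yy). Second derivatives: V_xx(0)=-8, V_xx(1)=4, V_xx(2)=-8; V_yy(-3)=-540, V_yy(0)=216, V_yy(2)=-360.
Saddle points occur where the two diagonal entries have opposite signs: (0, 0), (1, -3), (1, 2), (2, 0). Count: 4.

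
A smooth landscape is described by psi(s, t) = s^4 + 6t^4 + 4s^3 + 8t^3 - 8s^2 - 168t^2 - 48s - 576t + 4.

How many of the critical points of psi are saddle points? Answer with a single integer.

psi separates as a function of s plus a function of t, so ∇psi=0 decouples.
∂psi/∂s = 4(s - 2)(s + 2)(s + 3) = 0 at s ∈ {-3, -2, 2}; ∂psi/∂t = 24(t - 4)(t + 2)(t + 3) = 0 at t ∈ {-3, -2, 4}.
The Hessian is diagonal: diag(psi_ss, psi_tt). Second derivatives: psi_ss(-3)=20, psi_ss(-2)=-16, psi_ss(2)=80; psi_tt(-3)=168, psi_tt(-2)=-144, psi_tt(4)=1008.
Saddle points occur where the two diagonal entries have opposite signs: (-3, -2), (-2, -3), (-2, 4), (2, -2). Count: 4.

4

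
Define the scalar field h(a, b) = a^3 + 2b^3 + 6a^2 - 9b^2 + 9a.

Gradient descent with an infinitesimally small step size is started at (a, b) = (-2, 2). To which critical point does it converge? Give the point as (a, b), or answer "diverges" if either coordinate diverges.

(-1, 3)

h is separable, so gradient descent decouples: a follows -∂h/∂a, b follows -∂h/∂b.
∂h/∂a = 3(a + 1)(a + 3); at a=-2 this is -3, so a increases.
∂h/∂b = 6b(b - 3); at b=2 this is -12, so b increases.
a converges to its nearest critical value -1 (a local min of the a-part); b converges to 3. The iterate converges to (-1, 3).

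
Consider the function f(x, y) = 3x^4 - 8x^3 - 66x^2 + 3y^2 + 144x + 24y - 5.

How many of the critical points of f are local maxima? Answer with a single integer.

f separates as a function of x plus a function of y, so ∇f=0 decouples.
∂f/∂x = 12(x - 4)(x - 1)(x + 3) = 0 at x ∈ {-3, 1, 4}; ∂f/∂y = 6(y + 4) = 0 at y ∈ {-4}.
The Hessian is diagonal: diag(f_xx, f_yy). Second derivatives: f_xx(-3)=336, f_xx(1)=-144, f_xx(4)=252; f_yy(-4)=6.
Local maxima occur where both diagonal entries negative: none. Count: 0.

0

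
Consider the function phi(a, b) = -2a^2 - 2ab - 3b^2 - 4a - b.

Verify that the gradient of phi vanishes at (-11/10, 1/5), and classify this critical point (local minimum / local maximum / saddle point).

local maximum

∇phi = (-4a - 2b - 4, -2a - 6b - 1); substituting (-11/10, 1/5) gives ∇phi = (0, 0), so (-11/10, 1/5) is indeed a critical point.
The Hessian of phi is constant: H = [[-4, -2], [-2, -6]].
det(H) = (-4)·(-6) − (-2)² = 20.
det(H) > 0 and tr(H) = -10 < 0, so H is negative definite and the point is a local maximum.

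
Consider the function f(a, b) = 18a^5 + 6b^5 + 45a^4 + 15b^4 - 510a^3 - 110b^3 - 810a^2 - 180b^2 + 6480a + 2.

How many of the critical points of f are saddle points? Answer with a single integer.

f separates as a function of a plus a function of b, so ∇f=0 decouples.
∂f/∂a = 90(a - 3)(a - 2)(a + 3)(a + 4) = 0 at a ∈ {-4, -3, 2, 3}; ∂f/∂b = 30b(b - 3)(b + 1)(b + 4) = 0 at b ∈ {-4, -1, 0, 3}.
The Hessian is diagonal: diag(f_aa, f_bb). Second derivatives: f_aa(-4)=-3780, f_aa(-3)=2700, f_aa(2)=-2700, f_aa(3)=3780; f_bb(-4)=-2520, f_bb(-1)=360, f_bb(0)=-360, f_bb(3)=2520.
Saddle points occur where the two diagonal entries have opposite signs: (-4, -1), (-4, 3), (-3, -4), (-3, 0), (2, -1), (2, 3), (3, -4), (3, 0). Count: 8.

8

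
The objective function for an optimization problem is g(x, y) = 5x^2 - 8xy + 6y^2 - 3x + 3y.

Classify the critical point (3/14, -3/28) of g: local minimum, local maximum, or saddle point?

The Hessian of g is constant: H = [[10, -8], [-8, 12]].
det(H) = 10·12 − (-8)² = 56.
det(H) > 0 and tr(H) = 22 > 0, so H is positive definite and the point is a local minimum.

local minimum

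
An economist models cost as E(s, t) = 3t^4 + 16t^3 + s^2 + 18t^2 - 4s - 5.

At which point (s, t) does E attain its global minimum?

(2, -3)

E(s,t) separates as P(s) + Q(t) − 5, so its minimum is min P + min Q − 5.
P'(s) = 2s - 4 vanishes at s ∈ {2}; Q'(t) = 12t(t + 1)(t + 3) vanishes at t ∈ {-3, -1, 0}.
Local minima of P (where P''>0): P(2)=-4. Local minima of Q: Q(-3)=-27, Q(0)=0.
So the global minimum of E is P(2) + Q(-3) − 5 = -4 − 27 − 5 = -36, attained at (2, -3).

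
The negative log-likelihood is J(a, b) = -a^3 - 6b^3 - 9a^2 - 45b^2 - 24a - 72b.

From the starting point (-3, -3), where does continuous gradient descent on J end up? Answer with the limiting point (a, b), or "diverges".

J is separable, so gradient descent decouples: a follows -∂J/∂a, b follows -∂J/∂b.
∂J/∂a = -3(a + 2)(a + 4); at a=-3 this is 3, so a decreases.
∂J/∂b = -18(b + 1)(b + 4); at b=-3 this is 36, so b decreases.
a converges to its nearest critical value -4 (a local min of the a-part); b converges to -4. The iterate converges to (-4, -4).

(-4, -4)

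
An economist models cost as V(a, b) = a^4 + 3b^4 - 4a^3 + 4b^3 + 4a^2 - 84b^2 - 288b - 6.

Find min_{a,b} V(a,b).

-1478

V(a,b) separates as P(a) + Q(b) − 6, so its minimum is min P + min Q − 6.
P'(a) = 4a(a - 2)(a - 1) vanishes at a ∈ {0, 1, 2}; Q'(b) = 12(b - 4)(b + 2)(b + 3) vanishes at b ∈ {-3, -2, 4}.
Local minima of P (where P''>0): P(0)=0, P(2)=0. Local minima of Q: Q(-3)=243, Q(4)=-1472.
So the global minimum of V is P(0) + Q(4) − 6 = 0 − 1472 − 6 = -1478, attained at (0, 4).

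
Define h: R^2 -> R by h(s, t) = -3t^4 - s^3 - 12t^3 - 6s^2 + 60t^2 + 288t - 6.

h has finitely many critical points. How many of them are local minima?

h separates as a function of s plus a function of t, so ∇h=0 decouples.
∂h/∂s = -3s(s + 4) = 0 at s ∈ {-4, 0}; ∂h/∂t = -12(t - 3)(t + 2)(t + 4) = 0 at t ∈ {-4, -2, 3}.
The Hessian is diagonal: diag(h_ss, h_tt). Second derivatives: h_ss(-4)=12, h_ss(0)=-12; h_tt(-4)=-168, h_tt(-2)=120, h_tt(3)=-420.
Local minima occur where both diagonal entries positive: (-4, -2). Count: 1.

1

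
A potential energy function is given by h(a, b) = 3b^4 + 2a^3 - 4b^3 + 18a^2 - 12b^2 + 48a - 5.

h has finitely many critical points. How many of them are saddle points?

h separates as a function of a plus a function of b, so ∇h=0 decouples.
∂h/∂a = 6(a + 2)(a + 4) = 0 at a ∈ {-4, -2}; ∂h/∂b = 12b(b - 2)(b + 1) = 0 at b ∈ {-1, 0, 2}.
The Hessian is diagonal: diag(h_aa, h_bb). Second derivatives: h_aa(-4)=-12, h_aa(-2)=12; h_bb(-1)=36, h_bb(0)=-24, h_bb(2)=72.
Saddle points occur where the two diagonal entries have opposite signs: (-4, -1), (-4, 2), (-2, 0). Count: 3.

3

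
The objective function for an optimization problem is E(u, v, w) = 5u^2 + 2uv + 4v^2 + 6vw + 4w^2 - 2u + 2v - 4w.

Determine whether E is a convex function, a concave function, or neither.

convex

E is quadratic, so its Hessian is the constant matrix H = [[10, 2, 0], [2, 8, 6], [0, 6, 8]].
Leading principal minors: 10, 76, 248.
All positive ⇒ H ≻ 0 ⇒ convex.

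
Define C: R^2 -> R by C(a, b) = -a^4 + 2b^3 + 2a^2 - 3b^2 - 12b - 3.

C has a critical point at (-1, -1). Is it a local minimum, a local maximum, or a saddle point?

The mixed partial ∂²C/∂a∂b is 0, so the Hessian at any point is diag(C_aa, C_bb) = diag(4(-3a^2 + 1), 6(2b - 1)).
At (-1, -1): H = diag(-8, -18).
Both eigenvalues are negative, so H is negative definite: a local maximum.

local maximum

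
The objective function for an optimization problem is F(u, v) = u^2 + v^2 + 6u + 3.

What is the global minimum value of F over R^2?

-6

F(u,v) separates as P(u) + Q(v) + 3, so its minimum is min P + min Q + 3.
P'(u) = 2u + 6 vanishes at u ∈ {-3}; Q'(v) = 2v vanishes at v ∈ {0}.
Local minima of P (where P''>0): P(-3)=-9. Local minima of Q: Q(0)=0.
So the global minimum of F is P(-3) + Q(0) + 3 = -9 + 0 + 3 = -6, attained at (-3, 0).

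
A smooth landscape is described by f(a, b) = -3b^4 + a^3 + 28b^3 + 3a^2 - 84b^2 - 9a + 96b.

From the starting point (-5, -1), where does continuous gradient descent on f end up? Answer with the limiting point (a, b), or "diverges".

diverges

f is separable, so gradient descent decouples: a follows -∂f/∂a, b follows -∂f/∂b.
∂f/∂a = 3(a - 1)(a + 3); at a=-5 this is 36, so a decreases.
∂f/∂b = -12(b - 4)(b - 2)(b - 1); at b=-1 this is 360, so b decreases.
The a-coordinate has no critical point in that direction and runs off to infinity.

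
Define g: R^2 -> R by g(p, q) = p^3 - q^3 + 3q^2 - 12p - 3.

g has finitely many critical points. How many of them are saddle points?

2

g separates as a function of p plus a function of q, so ∇g=0 decouples.
∂g/∂p = 3(p - 2)(p + 2) = 0 at p ∈ {-2, 2}; ∂g/∂q = -3q(q - 2) = 0 at q ∈ {0, 2}.
The Hessian is diagonal: diag(g_pp, g_qq). Second derivatives: g_pp(-2)=-12, g_pp(2)=12; g_qq(0)=6, g_qq(2)=-6.
Saddle points occur where the two diagonal entries have opposite signs: (-2, 0), (2, 2). Count: 2.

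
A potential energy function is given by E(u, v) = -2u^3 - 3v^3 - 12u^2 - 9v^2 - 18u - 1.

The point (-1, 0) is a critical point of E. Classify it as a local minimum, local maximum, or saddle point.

local maximum

The mixed partial ∂²E/∂u∂v is 0, so the Hessian at any point is diag(E_uu, E_vv) = diag(-12(u + 2), -18(v + 1)).
At (-1, 0): H = diag(-12, -18).
Both eigenvalues are negative, so H is negative definite: a local maximum.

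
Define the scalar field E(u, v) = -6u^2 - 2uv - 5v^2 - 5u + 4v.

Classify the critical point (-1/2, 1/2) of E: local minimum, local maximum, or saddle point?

The Hessian of E is constant: H = [[-12, -2], [-2, -10]].
det(H) = (-12)·(-10) − (-2)² = 116.
det(H) > 0 and tr(H) = -22 < 0, so H is negative definite and the point is a local maximum.

local maximum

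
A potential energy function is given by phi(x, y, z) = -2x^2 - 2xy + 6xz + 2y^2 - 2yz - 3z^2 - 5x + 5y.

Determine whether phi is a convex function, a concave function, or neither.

phi is quadratic, so its Hessian is the constant matrix H = [[-4, -2, 6], [-2, 4, -2], [6, -2, -6]].
Leading principal minors: -4, -20, 40.
Neither pattern holds ⇒ H is indefinite ⇒ neither convex nor concave.

neither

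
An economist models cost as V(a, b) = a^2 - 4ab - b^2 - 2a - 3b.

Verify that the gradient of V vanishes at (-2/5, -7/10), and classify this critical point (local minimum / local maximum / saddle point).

∇V = (2a - 4b - 2, -4a - 2b - 3); substituting (-2/5, -7/10) gives ∇V = (0, 0), so (-2/5, -7/10) is indeed a critical point.
The Hessian of V is constant: H = [[2, -4], [-4, -2]].
det(H) = 2·(-2) − (-4)² = -20.
Since det(H) < 0, H is indefinite and the critical point is a saddle point.

saddle point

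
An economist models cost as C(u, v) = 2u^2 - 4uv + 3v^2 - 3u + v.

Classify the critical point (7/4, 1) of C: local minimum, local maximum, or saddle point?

local minimum

The Hessian of C is constant: H = [[4, -4], [-4, 6]].
det(H) = 4·6 − (-4)² = 8.
det(H) > 0 and tr(H) = 10 > 0, so H is positive definite and the point is a local minimum.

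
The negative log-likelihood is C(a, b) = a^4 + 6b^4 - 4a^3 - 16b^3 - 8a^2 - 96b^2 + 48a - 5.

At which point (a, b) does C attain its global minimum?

(-2, 4)

C(a,b) separates as P(a) + Q(b) − 5, so its minimum is min P + min Q − 5.
P'(a) = 4(a - 3)(a - 2)(a + 2) vanishes at a ∈ {-2, 2, 3}; Q'(b) = 24b(b - 4)(b + 2) vanishes at b ∈ {-2, 0, 4}.
Local minima of P (where P''>0): P(-2)=-80, P(3)=45. Local minima of Q: Q(-2)=-160, Q(4)=-1024.
So the global minimum of C is P(-2) + Q(4) − 5 = -80 − 1024 − 5 = -1109, attained at (-2, 4).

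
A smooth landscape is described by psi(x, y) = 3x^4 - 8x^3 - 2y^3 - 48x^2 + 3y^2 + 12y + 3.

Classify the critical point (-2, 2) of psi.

saddle point

The mixed partial ∂²psi/∂x∂y is 0, so the Hessian at any point is diag(psi_xx, psi_yy) = diag(12(3x^2 - 4x - 8), 6(-2y + 1)).
At (-2, 2): H = diag(144, -18).
The eigenvalues have opposite signs, so H is indefinite: a saddle point.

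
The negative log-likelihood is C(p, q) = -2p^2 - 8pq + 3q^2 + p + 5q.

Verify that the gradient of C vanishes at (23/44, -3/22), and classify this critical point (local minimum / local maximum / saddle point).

∇C = (-4p - 8q + 1, -8p + 6q + 5); substituting (23/44, -3/22) gives ∇C = (0, 0), so (23/44, -3/22) is indeed a critical point.
The Hessian of C is constant: H = [[-4, -8], [-8, 6]].
det(H) = (-4)·6 − (-8)² = -88.
Since det(H) < 0, H is indefinite and the critical point is a saddle point.

saddle point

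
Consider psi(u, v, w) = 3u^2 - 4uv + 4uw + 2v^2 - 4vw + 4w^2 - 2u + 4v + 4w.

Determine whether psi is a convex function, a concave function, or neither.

psi is quadratic, so its Hessian is the constant matrix H = [[6, -4, 4], [-4, 4, -4], [4, -4, 8]].
Leading principal minors: 6, 8, 32.
All positive ⇒ H ≻ 0 ⇒ convex.

convex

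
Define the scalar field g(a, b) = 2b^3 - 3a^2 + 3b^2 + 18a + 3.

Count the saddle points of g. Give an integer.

g separates as a function of a plus a function of b, so ∇g=0 decouples.
∂g/∂a = -6(a - 3) = 0 at a ∈ {3}; ∂g/∂b = 6b(b + 1) = 0 at b ∈ {-1, 0}.
The Hessian is diagonal: diag(g_aa, g_bb). Second derivatives: g_aa(3)=-6; g_bb(-1)=-6, g_bb(0)=6.
Saddle points occur where the two diagonal entries have opposite signs: (3, 0). Count: 1.

1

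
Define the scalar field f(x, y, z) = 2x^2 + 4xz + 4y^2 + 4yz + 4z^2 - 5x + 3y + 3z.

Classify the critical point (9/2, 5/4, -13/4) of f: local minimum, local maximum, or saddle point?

local minimum

The Hessian is constant: H = [[4, 0, 4], [0, 8, 4], [4, 4, 8]].
Leading principal minors: Δ₁ = 4, Δ₂ = 32, Δ₃ = 64.
All leading minors are positive, so H is positive definite: a local minimum.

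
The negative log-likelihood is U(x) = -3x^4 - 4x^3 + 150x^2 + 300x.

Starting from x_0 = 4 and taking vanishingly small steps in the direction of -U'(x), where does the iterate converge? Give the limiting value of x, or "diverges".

U'(x) = -12(x - 5)(x + 1)(x + 5), so U'(4) = 540.
Gradient descent moves in the -U' direction, i.e. x is decreasing.
The nearest critical point in that direction is x = -1, where U'' = 288 > 0 (a local minimum). The iterate converges there.

-1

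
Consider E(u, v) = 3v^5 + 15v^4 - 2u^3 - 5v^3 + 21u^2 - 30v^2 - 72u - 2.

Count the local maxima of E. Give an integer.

2

E separates as a function of u plus a function of v, so ∇E=0 decouples.
∂E/∂u = -6(u - 4)(u - 3) = 0 at u ∈ {3, 4}; ∂E/∂v = 15v(v - 1)(v + 1)(v + 4) = 0 at v ∈ {-4, -1, 0, 1}.
The Hessian is diagonal: diag(E_uu, E_vv). Second derivatives: E_uu(3)=6, E_uu(4)=-6; E_vv(-4)=-900, E_vv(-1)=90, E_vv(0)=-60, E_vv(1)=150.
Local maxima occur where both diagonal entries negative: (4, -4), (4, 0). Count: 2.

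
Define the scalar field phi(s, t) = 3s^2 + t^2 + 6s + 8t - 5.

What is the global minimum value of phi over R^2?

-24

phi(s,t) separates as P(s) + Q(t) − 5, so its minimum is min P + min Q − 5.
P'(s) = 6s + 6 vanishes at s ∈ {-1}; Q'(t) = 2(t + 4) vanishes at t ∈ {-4}.
Local minima of P (where P''>0): P(-1)=-3. Local minima of Q: Q(-4)=-16.
So the global minimum of phi is P(-1) + Q(-4) − 5 = -3 − 16 − 5 = -24, attained at (-1, -4).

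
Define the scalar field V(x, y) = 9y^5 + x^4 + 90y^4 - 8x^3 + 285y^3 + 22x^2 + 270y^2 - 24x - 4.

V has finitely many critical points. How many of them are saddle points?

V separates as a function of x plus a function of y, so ∇V=0 decouples.
∂V/∂x = 4(x - 3)(x - 2)(x - 1) = 0 at x ∈ {1, 2, 3}; ∂V/∂y = 45y(y + 1)(y + 3)(y + 4) = 0 at y ∈ {-4, -3, -1, 0}.
The Hessian is diagonal: diag(V_xx, V_yy). Second derivatives: V_xx(1)=8, V_xx(2)=-4, V_xx(3)=8; V_yy(-4)=-540, V_yy(-3)=270, V_yy(-1)=-270, V_yy(0)=540.
Saddle points occur where the two diagonal entries have opposite signs: (1, -4), (1, -1), (2, -3), (2, 0), (3, -4), (3, -1). Count: 6.

6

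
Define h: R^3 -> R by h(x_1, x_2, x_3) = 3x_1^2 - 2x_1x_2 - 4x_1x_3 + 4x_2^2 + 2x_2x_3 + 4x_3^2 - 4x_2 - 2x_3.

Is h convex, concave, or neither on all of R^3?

convex

h is quadratic, so its Hessian is the constant matrix H = [[6, -2, -4], [-2, 8, 2], [-4, 2, 8]].
Leading principal minors: 6, 44, 232.
All positive ⇒ H ≻ 0 ⇒ convex.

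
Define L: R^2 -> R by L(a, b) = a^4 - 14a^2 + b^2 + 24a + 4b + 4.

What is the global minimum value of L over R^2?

-117

L(a,b) separates as P(a) + Q(b) + 4, so its minimum is min P + min Q + 4.
P'(a) = 4(a - 2)(a - 1)(a + 3) vanishes at a ∈ {-3, 1, 2}; Q'(b) = 2b + 4 vanishes at b ∈ {-2}.
Local minima of P (where P''>0): P(-3)=-117, P(2)=8. Local minima of Q: Q(-2)=-4.
So the global minimum of L is P(-3) + Q(-2) + 4 = -117 − 4 + 4 = -117, attained at (-3, -2).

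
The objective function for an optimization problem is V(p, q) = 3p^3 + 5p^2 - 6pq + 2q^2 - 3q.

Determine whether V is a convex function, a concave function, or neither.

The term 3p^3 is cubic, so the Hessian is not constant.
∂²V/∂p² = 18p + 10, which takes both signs as p varies (negative for sufficiently negative p). A diagonal entry of the Hessian changing sign means the Hessian is neither positive- nor negative-semidefinite on all of R^2.

neither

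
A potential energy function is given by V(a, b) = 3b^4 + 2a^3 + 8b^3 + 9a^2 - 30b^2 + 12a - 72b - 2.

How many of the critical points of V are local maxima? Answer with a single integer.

V separates as a function of a plus a function of b, so ∇V=0 decouples.
∂V/∂a = 6(a + 1)(a + 2) = 0 at a ∈ {-2, -1}; ∂V/∂b = 12(b - 2)(b + 1)(b + 3) = 0 at b ∈ {-3, -1, 2}.
The Hessian is diagonal: diag(V_aa, V_bb). Second derivatives: V_aa(-2)=-6, V_aa(-1)=6; V_bb(-3)=120, V_bb(-1)=-72, V_bb(2)=180.
Local maxima occur where both diagonal entries negative: (-2, -1). Count: 1.

1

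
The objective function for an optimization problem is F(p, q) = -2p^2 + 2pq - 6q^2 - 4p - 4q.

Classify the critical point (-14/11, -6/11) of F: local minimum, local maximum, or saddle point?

local maximum

The Hessian of F is constant: H = [[-4, 2], [2, -12]].
det(H) = (-4)·(-12) − 2² = 44.
det(H) > 0 and tr(H) = -16 < 0, so H is negative definite and the point is a local maximum.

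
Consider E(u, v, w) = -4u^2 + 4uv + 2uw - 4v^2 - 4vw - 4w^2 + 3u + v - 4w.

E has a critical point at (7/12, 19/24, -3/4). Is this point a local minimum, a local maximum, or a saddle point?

local maximum

The Hessian is constant: H = [[-8, 4, 2], [4, -8, -4], [2, -4, -8]].
Leading principal minors: Δ₁ = -8, Δ₂ = 48, Δ₃ = -288.
The minors alternate sign starting negative (−, +, −), so H is negative definite: a local maximum.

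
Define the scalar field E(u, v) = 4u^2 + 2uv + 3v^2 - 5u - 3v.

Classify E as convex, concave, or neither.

convex

E is quadratic, so its Hessian is the constant matrix H = [[8, 2], [2, 6]].
det(H) = 44, tr(H) = 14.
det(H) > 0 and tr(H) > 0, so H is positive definite everywhere: convex.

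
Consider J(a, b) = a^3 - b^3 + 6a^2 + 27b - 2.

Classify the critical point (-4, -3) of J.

The mixed partial ∂²J/∂a∂b is 0, so the Hessian at any point is diag(J_aa, J_bb) = diag(6(a + 2), -6b).
At (-4, -3): H = diag(-12, 18).
The eigenvalues have opposite signs, so H is indefinite: a saddle point.

saddle point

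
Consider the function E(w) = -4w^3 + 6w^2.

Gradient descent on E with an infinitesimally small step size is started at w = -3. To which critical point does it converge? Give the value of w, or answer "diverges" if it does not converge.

E'(w) = -12w(w - 1), so E'(-3) = -144.
Gradient descent moves in the -E' direction, i.e. w is increasing.
The nearest critical point in that direction is w = 0, where E'' = 12 > 0 (a local minimum). The iterate converges there.

0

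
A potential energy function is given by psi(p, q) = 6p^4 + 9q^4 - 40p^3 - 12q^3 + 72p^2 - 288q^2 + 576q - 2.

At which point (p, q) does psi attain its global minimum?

psi(p,q) separates as A(p) + B(q) − 2, so its minimum is min A + min B − 2.
A'(p) = 24p(p - 3)(p - 2) vanishes at p ∈ {0, 2, 3}; B'(q) = 36(q - 4)(q - 1)(q + 4) vanishes at q ∈ {-4, 1, 4}.
Local minima of A (where A''>0): A(0)=0, A(3)=54. Local minima of B: B(-4)=-3840, B(4)=-768.
So the global minimum of psi is A(0) + B(-4) − 2 = 0 − 3840 − 2 = -3842, attained at (0, -4).

(0, -4)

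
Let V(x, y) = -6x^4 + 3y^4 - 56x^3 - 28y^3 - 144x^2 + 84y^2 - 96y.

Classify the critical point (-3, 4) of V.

local minimum

The mixed partial ∂²V/∂x∂y is 0, so the Hessian at any point is diag(V_xx, V_yy) = diag(-24(3x^2 + 14x + 12), 12(3y^2 - 14y + 14)).
At (-3, 4): H = diag(72, 72).
Both eigenvalues are positive, so H is positive definite: a local minimum.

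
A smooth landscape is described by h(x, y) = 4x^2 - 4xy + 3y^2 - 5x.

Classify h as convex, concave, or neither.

h is quadratic, so its Hessian is the constant matrix H = [[8, -4], [-4, 6]].
det(H) = 32, tr(H) = 14.
det(H) > 0 and tr(H) > 0, so H is positive definite everywhere: convex.

convex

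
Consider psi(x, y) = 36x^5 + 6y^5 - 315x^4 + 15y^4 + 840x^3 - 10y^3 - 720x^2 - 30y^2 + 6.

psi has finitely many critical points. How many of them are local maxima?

psi separates as a function of x plus a function of y, so ∇psi=0 decouples.
∂psi/∂x = 180x(x - 4)(x - 2)(x - 1) = 0 at x ∈ {0, 1, 2, 4}; ∂psi/∂y = 30y(y - 1)(y + 1)(y + 2) = 0 at y ∈ {-2, -1, 0, 1}.
The Hessian is diagonal: diag(psi_xx, psi_yy). Second derivatives: psi_xx(0)=-1440, psi_xx(1)=540, psi_xx(2)=-720, psi_xx(4)=4320; psi_yy(-2)=-180, psi_yy(-1)=60, psi_yy(0)=-60, psi_yy(1)=180.
Local maxima occur where both diagonal entries negative: (0, -2), (0, 0), (2, -2), (2, 0). Count: 4.

4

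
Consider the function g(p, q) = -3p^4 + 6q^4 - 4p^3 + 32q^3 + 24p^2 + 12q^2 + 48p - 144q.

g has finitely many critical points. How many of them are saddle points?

g separates as a function of p plus a function of q, so ∇g=0 decouples.
∂g/∂p = -12(p - 2)(p + 1)(p + 2) = 0 at p ∈ {-2, -1, 2}; ∂g/∂q = 24(q - 1)(q + 2)(q + 3) = 0 at q ∈ {-3, -2, 1}.
The Hessian is diagonal: diag(g_pp, g_qq). Second derivatives: g_pp(-2)=-48, g_pp(-1)=36, g_pp(2)=-144; g_qq(-3)=96, g_qq(-2)=-72, g_qq(1)=288.
Saddle points occur where the two diagonal entries have opposite signs: (-2, -3), (-2, 1), (-1, -2), (2, -3), (2, 1). Count: 5.

5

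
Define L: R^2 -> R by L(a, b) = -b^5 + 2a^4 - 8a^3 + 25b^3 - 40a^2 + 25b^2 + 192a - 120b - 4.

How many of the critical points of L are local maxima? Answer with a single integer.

2

L separates as a function of a plus a function of b, so ∇L=0 decouples.
∂L/∂a = 8(a - 4)(a - 2)(a + 3) = 0 at a ∈ {-3, 2, 4}; ∂L/∂b = -5(b - 4)(b - 1)(b + 2)(b + 3) = 0 at b ∈ {-3, -2, 1, 4}.
The Hessian is diagonal: diag(L_aa, L_bb). Second derivatives: L_aa(-3)=280, L_aa(2)=-80, L_aa(4)=112; L_bb(-3)=140, L_bb(-2)=-90, L_bb(1)=180, L_bb(4)=-630.
Local maxima occur where both diagonal entries negative: (2, -2), (2, 4). Count: 2.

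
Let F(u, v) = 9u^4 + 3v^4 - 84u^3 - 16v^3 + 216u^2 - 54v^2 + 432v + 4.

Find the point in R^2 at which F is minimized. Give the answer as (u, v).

(0, -3)

F(u,v) separates as P(u) + Q(v) + 4, so its minimum is min P + min Q + 4.
P'(u) = 36u(u - 4)(u - 3) vanishes at u ∈ {0, 3, 4}; Q'(v) = 12(v - 4)(v - 3)(v + 3) vanishes at v ∈ {-3, 3, 4}.
Local minima of P (where P''>0): P(0)=0, P(4)=384. Local minima of Q: Q(-3)=-1107, Q(4)=608.
So the global minimum of F is P(0) + Q(-3) + 4 = 0 − 1107 + 4 = -1103, attained at (0, -3).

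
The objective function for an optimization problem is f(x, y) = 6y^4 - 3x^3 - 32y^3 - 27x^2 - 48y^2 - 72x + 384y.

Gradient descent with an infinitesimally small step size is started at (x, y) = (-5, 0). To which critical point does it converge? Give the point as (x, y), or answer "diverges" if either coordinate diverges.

f is separable, so gradient descent decouples: x follows -∂f/∂x, y follows -∂f/∂y.
∂f/∂x = -9(x + 2)(x + 4); at x=-5 this is -27, so x increases.
∂f/∂y = 24(y - 4)(y - 2)(y + 2); at y=0 this is 384, so y decreases.
x converges to its nearest critical value -4 (a local min of the x-part); y converges to -2. The iterate converges to (-4, -2).

(-4, -2)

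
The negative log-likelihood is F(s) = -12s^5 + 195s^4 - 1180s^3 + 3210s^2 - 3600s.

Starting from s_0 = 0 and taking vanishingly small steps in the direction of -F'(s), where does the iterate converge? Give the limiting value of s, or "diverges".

1

F'(s) = -60(s - 5)(s - 4)(s - 3)(s - 1), so F'(0) = -3600.
Gradient descent moves in the -F' direction, i.e. s is increasing.
The nearest critical point in that direction is s = 1, where F'' = 1440 > 0 (a local minimum). The iterate converges there.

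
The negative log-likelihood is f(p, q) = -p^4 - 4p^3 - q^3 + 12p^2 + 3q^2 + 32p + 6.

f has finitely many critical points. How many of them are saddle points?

f separates as a function of p plus a function of q, so ∇f=0 decouples.
∂f/∂p = -4(p - 2)(p + 1)(p + 4) = 0 at p ∈ {-4, -1, 2}; ∂f/∂q = -3q(q - 2) = 0 at q ∈ {0, 2}.
The Hessian is diagonal: diag(f_pp, f_qq). Second derivatives: f_pp(-4)=-72, f_pp(-1)=36, f_pp(2)=-72; f_qq(0)=6, f_qq(2)=-6.
Saddle points occur where the two diagonal entries have opposite signs: (-4, 0), (-1, 2), (2, 0). Count: 3.

3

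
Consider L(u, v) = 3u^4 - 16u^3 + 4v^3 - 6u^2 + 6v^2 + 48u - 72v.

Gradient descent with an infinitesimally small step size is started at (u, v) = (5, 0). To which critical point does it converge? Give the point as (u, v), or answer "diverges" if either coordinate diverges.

(4, 2)

L is separable, so gradient descent decouples: u follows -∂L/∂u, v follows -∂L/∂v.
∂L/∂u = 12(u - 4)(u - 1)(u + 1); at u=5 this is 288, so u decreases.
∂L/∂v = 12(v - 2)(v + 3); at v=0 this is -72, so v increases.
u converges to its nearest critical value 4 (a local min of the u-part); v converges to 2. The iterate converges to (4, 2).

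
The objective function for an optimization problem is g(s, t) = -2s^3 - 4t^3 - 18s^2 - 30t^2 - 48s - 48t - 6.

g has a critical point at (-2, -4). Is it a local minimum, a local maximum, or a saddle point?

saddle point

The mixed partial ∂²g/∂s∂t is 0, so the Hessian at any point is diag(g_ss, g_tt) = diag(-12(s + 3), -12(2t + 5)).
At (-2, -4): H = diag(-12, 36).
The eigenvalues have opposite signs, so H is indefinite: a saddle point.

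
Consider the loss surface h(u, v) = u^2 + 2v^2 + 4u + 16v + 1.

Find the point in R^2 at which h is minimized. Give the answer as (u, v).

h(u,v) separates as P(u) + Q(v) + 1, so its minimum is min P + min Q + 1.
P'(u) = 2u + 4 vanishes at u ∈ {-2}; Q'(v) = 4v + 16 vanishes at v ∈ {-4}.
Local minima of P (where P''>0): P(-2)=-4. Local minima of Q: Q(-4)=-32.
So the global minimum of h is P(-2) + Q(-4) + 1 = -4 − 32 + 1 = -35, attained at (-2, -4).

(-2, -4)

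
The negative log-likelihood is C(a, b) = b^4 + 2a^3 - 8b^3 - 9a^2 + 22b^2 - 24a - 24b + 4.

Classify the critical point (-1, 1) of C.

The mixed partial ∂²C/∂a∂b is 0, so the Hessian at any point is diag(C_aa, C_bb) = diag(6(2a - 3), 4(3b^2 - 12b + 11)).
At (-1, 1): H = diag(-30, 8).
The eigenvalues have opposite signs, so H is indefinite: a saddle point.

saddle point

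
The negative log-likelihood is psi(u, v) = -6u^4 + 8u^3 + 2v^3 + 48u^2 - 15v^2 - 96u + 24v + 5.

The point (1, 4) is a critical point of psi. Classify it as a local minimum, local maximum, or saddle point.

local minimum

The mixed partial ∂²psi/∂u∂v is 0, so the Hessian at any point is diag(psi_uu, psi_vv) = diag(24(-3u^2 + 2u + 4), 6(2v - 5)).
At (1, 4): H = diag(72, 18).
Both eigenvalues are positive, so H is positive definite: a local minimum.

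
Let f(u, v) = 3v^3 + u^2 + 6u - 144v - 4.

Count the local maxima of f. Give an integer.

0

f separates as a function of u plus a function of v, so ∇f=0 decouples.
∂f/∂u = 2(u + 3) = 0 at u ∈ {-3}; ∂f/∂v = 9(v - 4)(v + 4) = 0 at v ∈ {-4, 4}.
The Hessian is diagonal: diag(f_uu, f_vv). Second derivatives: f_uu(-3)=2; f_vv(-4)=-72, f_vv(4)=72.
Local maxima occur where both diagonal entries negative: none. Count: 0.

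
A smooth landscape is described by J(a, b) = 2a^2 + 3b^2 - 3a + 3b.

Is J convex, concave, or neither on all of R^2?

convex

J is quadratic, so its Hessian is the constant matrix H = [[4, 0], [0, 6]].
det(H) = 24, tr(H) = 10.
det(H) > 0 and tr(H) > 0, so H is positive definite everywhere: convex.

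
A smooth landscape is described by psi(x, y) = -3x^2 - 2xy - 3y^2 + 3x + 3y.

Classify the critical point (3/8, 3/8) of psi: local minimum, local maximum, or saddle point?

The Hessian of psi is constant: H = [[-6, -2], [-2, -6]].
det(H) = (-6)·(-6) − (-2)² = 32.
det(H) > 0 and tr(H) = -12 < 0, so H is negative definite and the point is a local maximum.

local maximum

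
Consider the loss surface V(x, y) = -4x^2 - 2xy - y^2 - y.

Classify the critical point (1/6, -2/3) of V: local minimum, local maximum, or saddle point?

The Hessian of V is constant: H = [[-8, -2], [-2, -2]].
det(H) = (-8)·(-2) − (-2)² = 12.
det(H) > 0 and tr(H) = -10 < 0, so H is negative definite and the point is a local maximum.

local maximum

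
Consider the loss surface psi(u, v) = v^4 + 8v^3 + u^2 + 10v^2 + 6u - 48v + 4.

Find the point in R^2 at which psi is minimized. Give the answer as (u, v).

psi(u,v) separates as P(u) + Q(v) + 4, so its minimum is min P + min Q + 4.
P'(u) = 2u + 6 vanishes at u ∈ {-3}; Q'(v) = 4(v - 1)(v + 3)(v + 4) vanishes at v ∈ {-4, -3, 1}.
Local minima of P (where P''>0): P(-3)=-9. Local minima of Q: Q(-4)=96, Q(1)=-29.
So the global minimum of psi is P(-3) + Q(1) + 4 = -9 − 29 + 4 = -34, attained at (-3, 1).

(-3, 1)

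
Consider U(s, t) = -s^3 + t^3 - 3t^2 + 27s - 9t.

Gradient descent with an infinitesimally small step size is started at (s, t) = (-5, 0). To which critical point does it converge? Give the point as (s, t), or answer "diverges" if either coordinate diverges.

(-3, 3)

U is separable, so gradient descent decouples: s follows -∂U/∂s, t follows -∂U/∂t.
∂U/∂s = -3(s - 3)(s + 3); at s=-5 this is -48, so s increases.
∂U/∂t = 3(t - 3)(t + 1); at t=0 this is -9, so t increases.
s converges to its nearest critical value -3 (a local min of the s-part); t converges to 3. The iterate converges to (-3, 3).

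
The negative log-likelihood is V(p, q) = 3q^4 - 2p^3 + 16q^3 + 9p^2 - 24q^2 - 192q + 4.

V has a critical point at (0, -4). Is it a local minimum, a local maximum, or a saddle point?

local minimum

The mixed partial ∂²V/∂p∂q is 0, so the Hessian at any point is diag(V_pp, V_qq) = diag(6(-2p + 3), 12(3q^2 + 8q - 4)).
At (0, -4): H = diag(18, 144).
Both eigenvalues are positive, so H is positive definite: a local minimum.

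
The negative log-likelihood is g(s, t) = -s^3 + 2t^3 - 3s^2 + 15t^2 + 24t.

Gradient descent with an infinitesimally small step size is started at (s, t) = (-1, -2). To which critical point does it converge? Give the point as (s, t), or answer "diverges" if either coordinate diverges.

g is separable, so gradient descent decouples: s follows -∂g/∂s, t follows -∂g/∂t.
∂g/∂s = -3s(s + 2); at s=-1 this is 3, so s decreases.
∂g/∂t = 6(t + 1)(t + 4); at t=-2 this is -12, so t increases.
s converges to its nearest critical value -2 (a local min of the s-part); t converges to -1. The iterate converges to (-2, -1).

(-2, -1)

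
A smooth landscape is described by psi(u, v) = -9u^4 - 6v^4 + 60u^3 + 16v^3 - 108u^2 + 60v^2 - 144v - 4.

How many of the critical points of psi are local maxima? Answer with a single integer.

4

psi separates as a function of u plus a function of v, so ∇psi=0 decouples.
∂psi/∂u = -36u(u - 3)(u - 2) = 0 at u ∈ {0, 2, 3}; ∂psi/∂v = -24(v - 3)(v - 1)(v + 2) = 0 at v ∈ {-2, 1, 3}.
The Hessian is diagonal: diag(psi_uu, psi_vv). Second derivatives: psi_uu(0)=-216, psi_uu(2)=72, psi_uu(3)=-108; psi_vv(-2)=-360, psi_vv(1)=144, psi_vv(3)=-240.
Local maxima occur where both diagonal entries negative: (0, -2), (0, 3), (3, -2), (3, 3). Count: 4.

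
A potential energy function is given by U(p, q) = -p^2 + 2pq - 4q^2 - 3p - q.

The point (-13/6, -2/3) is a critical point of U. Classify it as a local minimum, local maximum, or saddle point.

local maximum

The Hessian of U is constant: H = [[-2, 2], [2, -8]].
det(H) = (-2)·(-8) − 2² = 12.
det(H) > 0 and tr(H) = -10 < 0, so H is negative definite and the point is a local maximum.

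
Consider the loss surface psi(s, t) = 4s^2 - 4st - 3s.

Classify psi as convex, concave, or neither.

psi is quadratic, so its Hessian is the constant matrix H = [[8, -4], [-4, 0]].
det(H) = -16, tr(H) = 8.
det(H) < 0, so H is indefinite: neither convex nor concave.

neither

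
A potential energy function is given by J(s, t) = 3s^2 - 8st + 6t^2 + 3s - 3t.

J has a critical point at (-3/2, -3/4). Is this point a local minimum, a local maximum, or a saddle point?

The Hessian of J is constant: H = [[6, -8], [-8, 12]].
det(H) = 6·12 − (-8)² = 8.
det(H) > 0 and tr(H) = 18 > 0, so H is positive definite and the point is a local minimum.

local minimum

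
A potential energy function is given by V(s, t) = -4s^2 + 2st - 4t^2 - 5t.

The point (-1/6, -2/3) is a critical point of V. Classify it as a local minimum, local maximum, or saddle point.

The Hessian of V is constant: H = [[-8, 2], [2, -8]].
det(H) = (-8)·(-8) − 2² = 60.
det(H) > 0 and tr(H) = -16 < 0, so H is negative definite and the point is a local maximum.

local maximum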